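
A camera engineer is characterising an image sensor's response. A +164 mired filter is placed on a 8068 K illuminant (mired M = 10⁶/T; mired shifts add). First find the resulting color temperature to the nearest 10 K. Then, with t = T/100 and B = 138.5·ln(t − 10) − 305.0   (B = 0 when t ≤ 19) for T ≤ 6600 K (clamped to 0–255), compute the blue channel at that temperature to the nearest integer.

139

M_in = 10⁶/8068 = 123.95; M_out = 123.95 + (+164) = 287.95.
T_out = 10⁶/287.95 = 3472.9 K → 3470 K; t = 34.7.
B = 138.5·ln(34.7 − 10) − 305.0 = 138.5·ln 24.7 − 305.0 = 138.5·3.2068 − 305.0 = 139.142.
Rounded: 139.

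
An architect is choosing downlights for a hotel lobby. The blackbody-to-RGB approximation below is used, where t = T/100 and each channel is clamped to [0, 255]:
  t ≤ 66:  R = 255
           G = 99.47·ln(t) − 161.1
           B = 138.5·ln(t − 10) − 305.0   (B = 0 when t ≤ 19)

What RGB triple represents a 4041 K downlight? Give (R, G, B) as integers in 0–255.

(255, 207, 168)

t = 4041/100 = 40.41; the t ≤ 66 branch applies.
R = 255 by definition for t ≤ 66.
G = 99.47·ln 40.41 − 161.1 = 99.47·3.6991 − 161.1 = 206.847.
B = 138.5·ln(40.41 − 10) − 305.0 = 138.5·ln 30.41 − 305.0 = 138.5·3.4148 − 305.0 = 167.946.
Rounded: (255, 207, 168).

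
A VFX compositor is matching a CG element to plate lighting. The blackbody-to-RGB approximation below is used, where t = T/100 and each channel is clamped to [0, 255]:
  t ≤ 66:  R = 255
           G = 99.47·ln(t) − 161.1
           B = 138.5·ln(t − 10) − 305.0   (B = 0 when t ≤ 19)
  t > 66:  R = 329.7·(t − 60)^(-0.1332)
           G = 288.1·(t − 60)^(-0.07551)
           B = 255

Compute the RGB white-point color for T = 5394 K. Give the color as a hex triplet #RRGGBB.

#FFECDB

t = 5394/100 = 53.94; the t ≤ 66 branch applies.
R = 255 by definition for t ≤ 66.
G = 99.47·ln 53.94 − 161.1 = 99.47·3.9879 − 161.1 = 235.574.
B = 138.5·ln(53.94 − 10) − 305.0 = 138.5·ln 43.94 − 305.0 = 138.5·3.7828 − 305.0 = 218.921.
Rounded: (255, 236, 219).
In hex: #FFECDB.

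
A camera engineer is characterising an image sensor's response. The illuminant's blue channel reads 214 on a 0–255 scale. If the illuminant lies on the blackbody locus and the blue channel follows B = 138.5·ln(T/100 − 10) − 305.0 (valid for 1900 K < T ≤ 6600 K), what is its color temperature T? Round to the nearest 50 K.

ln(t − 10) = (214 + 305.0) / 138.5 = 3.7473.
t − 10 = e^3.7473 = 42.406, so t = 52.406.
T = 100·t = 5241 K → 5250 K to the nearest 50 K.

5250 K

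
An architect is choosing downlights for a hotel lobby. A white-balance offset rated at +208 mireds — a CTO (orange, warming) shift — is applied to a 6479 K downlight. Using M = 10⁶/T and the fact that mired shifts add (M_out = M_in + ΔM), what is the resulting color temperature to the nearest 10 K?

M_in = 10⁶/6479 = 154.34 mireds.
M_out = 154.34 + (+208) = 362.34 mireds.
T_out = 10⁶/362.34 = 2759.8 K → 2760 K.

2760 K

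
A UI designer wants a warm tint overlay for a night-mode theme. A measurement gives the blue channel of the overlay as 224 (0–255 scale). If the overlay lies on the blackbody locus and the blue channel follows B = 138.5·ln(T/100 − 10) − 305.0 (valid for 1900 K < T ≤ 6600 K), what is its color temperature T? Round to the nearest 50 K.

ln(t − 10) = (224 + 305.0) / 138.5 = 3.8195.
t − 10 = e^3.8195 = 45.581, so t = 55.581.
T = 100·t = 5558 K → 5550 K to the nearest 50 K.

5550 K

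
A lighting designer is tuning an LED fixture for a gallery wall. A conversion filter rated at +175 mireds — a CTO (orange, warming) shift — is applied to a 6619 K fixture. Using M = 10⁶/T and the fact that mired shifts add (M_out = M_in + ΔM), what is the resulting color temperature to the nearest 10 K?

3070 K

M_in = 10⁶/6619 = 151.08 mireds.
M_out = 151.08 + (+175) = 326.08 mireds.
T_out = 10⁶/326.08 = 3066.7 K → 3070 K.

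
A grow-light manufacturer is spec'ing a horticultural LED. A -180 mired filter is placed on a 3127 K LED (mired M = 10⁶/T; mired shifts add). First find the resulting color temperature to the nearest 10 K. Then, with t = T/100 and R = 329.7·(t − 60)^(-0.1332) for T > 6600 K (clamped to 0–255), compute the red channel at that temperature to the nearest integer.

238

M_in = 10⁶/3127 = 319.80; M_out = 319.80 + (-180) = 139.80.
T_out = 10⁶/139.80 = 7153.3 K → 7150 K; t = 71.5.
R = 329.7·(71.5 − 60)^(-0.1332) = 329.7·11.5^(-0.1332) = 329.7·0.72230 = 238.141.
Rounded: 238.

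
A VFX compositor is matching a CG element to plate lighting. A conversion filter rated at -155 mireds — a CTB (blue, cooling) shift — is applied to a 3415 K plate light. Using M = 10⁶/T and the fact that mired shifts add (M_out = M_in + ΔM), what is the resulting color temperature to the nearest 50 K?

M_in = 10⁶/3415 = 292.83 mireds.
M_out = 292.83 + (-155) = 137.83 mireds.
T_out = 10⁶/137.83 = 7255.5 K → 7250 K.

7250 K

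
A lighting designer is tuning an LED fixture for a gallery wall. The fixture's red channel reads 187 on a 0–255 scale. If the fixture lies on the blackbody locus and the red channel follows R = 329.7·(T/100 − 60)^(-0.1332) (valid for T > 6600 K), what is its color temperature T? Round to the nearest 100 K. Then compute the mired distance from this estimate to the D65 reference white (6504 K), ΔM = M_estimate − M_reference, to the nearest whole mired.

-77 mireds

(t − 60)^(-0.1332) = 187/329.7 = 0.56718.
t − 60 = 0.56718^(1/-0.1332) = 0.56718^(-7.508) = 70.620, so t = 130.620.
T = 100·t = 13062 K → 13100 K to the nearest 100 K.
M_estimate = 10⁶/13100 = 76.34; M_reference = 10⁶/6504 = 153.75.
ΔM = 76.34 − 153.75 = -77.42 → -77 mireds.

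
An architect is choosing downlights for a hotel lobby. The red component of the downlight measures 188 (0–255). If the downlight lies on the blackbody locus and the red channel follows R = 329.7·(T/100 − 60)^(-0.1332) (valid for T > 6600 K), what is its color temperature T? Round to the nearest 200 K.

(t − 60)^(-0.1332) = 188/329.7 = 0.57022.
t − 60 = 0.57022^(1/-0.1332) = 0.57022^(-7.508) = 67.848, so t = 127.848.
T = 100·t = 12785 K → 12800 K to the nearest 200 K.

12800 K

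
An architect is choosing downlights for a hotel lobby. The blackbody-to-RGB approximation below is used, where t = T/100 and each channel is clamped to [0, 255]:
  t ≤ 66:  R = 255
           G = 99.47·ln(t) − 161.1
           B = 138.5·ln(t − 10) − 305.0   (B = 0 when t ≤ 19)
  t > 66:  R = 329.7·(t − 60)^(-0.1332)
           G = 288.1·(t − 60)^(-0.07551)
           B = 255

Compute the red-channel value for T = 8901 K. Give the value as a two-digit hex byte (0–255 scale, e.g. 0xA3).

t = 8901/100 = 89.01; the t > 66 branch applies.
R = 329.7·(89.01 − 60)^(-0.1332) = 329.7·29.01^(-0.1332) = 329.7·0.63854 = 210.527.
Rounded: 211; in hex, 0xD3.

0xD3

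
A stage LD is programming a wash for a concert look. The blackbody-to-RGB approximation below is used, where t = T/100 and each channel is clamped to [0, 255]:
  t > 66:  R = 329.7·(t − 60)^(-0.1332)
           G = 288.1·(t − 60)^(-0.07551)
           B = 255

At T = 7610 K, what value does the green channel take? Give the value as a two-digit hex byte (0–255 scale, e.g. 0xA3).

0xEA

t = 7610/100 = 76.1; the t > 66 branch applies.
G = 288.1·(76.1 − 60)^(-0.07551) = 288.1·16.1^(-0.07551) = 288.1·0.81072 = 233.569.
Rounded: 234; in hex, 0xEA.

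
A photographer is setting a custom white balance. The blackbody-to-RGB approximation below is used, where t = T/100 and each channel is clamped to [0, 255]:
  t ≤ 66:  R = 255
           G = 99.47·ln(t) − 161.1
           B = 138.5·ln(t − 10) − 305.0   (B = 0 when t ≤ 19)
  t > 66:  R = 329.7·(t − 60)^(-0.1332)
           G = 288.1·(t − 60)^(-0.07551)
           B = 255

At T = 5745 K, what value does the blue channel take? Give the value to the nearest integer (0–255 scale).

230

t = 5745/100 = 57.45; the t ≤ 66 branch applies.
B = 138.5·ln(57.45 − 10) − 305.0 = 138.5·ln 47.45 − 305.0 = 138.5·3.8597 − 305.0 = 229.565.
Rounded: 230.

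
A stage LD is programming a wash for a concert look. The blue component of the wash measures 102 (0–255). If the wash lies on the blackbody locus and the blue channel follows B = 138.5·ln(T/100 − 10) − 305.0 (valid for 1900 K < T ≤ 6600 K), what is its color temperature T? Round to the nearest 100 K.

2900 K

ln(t − 10) = (102 + 305.0) / 138.5 = 2.9386.
t − 10 = e^2.9386 = 18.890, so t = 28.890.
T = 100·t = 2889 K → 2900 K to the nearest 100 K.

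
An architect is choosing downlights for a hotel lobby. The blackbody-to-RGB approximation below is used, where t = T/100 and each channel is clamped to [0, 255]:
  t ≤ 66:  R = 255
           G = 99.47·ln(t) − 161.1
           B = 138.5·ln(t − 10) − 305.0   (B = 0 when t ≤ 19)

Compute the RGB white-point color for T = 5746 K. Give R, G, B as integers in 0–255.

t = 5746/100 = 57.46; the t ≤ 66 branch applies.
R = 255 by definition for t ≤ 66.
G = 99.47·ln 57.46 − 161.1 = 99.47·4.0511 − 161.1 = 241.862.
B = 138.5·ln(57.46 − 10) − 305.0 = 138.5·ln 47.46 − 305.0 = 138.5·3.8599 − 305.0 = 229.594.
Rounded: (255, 242, 230).

R=255, G=242, B=230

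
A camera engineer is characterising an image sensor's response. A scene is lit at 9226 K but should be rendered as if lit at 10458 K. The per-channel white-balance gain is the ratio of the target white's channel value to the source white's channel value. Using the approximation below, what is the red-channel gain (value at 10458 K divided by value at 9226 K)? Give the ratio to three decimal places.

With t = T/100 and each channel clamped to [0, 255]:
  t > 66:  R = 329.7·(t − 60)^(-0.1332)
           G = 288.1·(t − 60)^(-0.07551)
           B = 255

0.958

At 9226 K (t = 92.26):
  R = 329.7·(92.26 − 60)^(-0.1332) = 329.7·32.26^(-0.1332) = 329.7·0.62957 = 207.570.
At 10458 K (t = 104.58):
  R = 329.7·(104.58 − 60)^(-0.1332) = 329.7·44.58^(-0.1332) = 329.7·0.60302 = 198.817.
Gain = 198.817 / 207.570 = 0.9578 → 0.958.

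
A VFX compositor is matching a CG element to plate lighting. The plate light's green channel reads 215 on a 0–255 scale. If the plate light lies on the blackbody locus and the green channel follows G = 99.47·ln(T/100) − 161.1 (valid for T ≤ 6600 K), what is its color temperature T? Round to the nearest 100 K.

ln t = (215 + 161.1) / 99.47 = 3.7810.
t = e^3.7810 = 43.862.
T = 100·t = 4386 K → 4400 K to the nearest 100 K.

4400 K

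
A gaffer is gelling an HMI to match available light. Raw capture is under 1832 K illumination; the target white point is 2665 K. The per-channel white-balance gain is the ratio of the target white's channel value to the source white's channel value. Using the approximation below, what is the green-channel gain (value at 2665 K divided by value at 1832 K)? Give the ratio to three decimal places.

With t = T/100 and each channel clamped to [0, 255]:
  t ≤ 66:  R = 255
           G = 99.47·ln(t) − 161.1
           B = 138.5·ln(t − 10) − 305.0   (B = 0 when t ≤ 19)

At 1832 K (t = 18.32):
  G = 99.47·ln 18.32 − 161.1 = 99.47·2.9080 − 161.1 = 128.158.
At 2665 K (t = 26.65):
  G = 99.47·ln 26.65 − 161.1 = 99.47·3.2828 − 161.1 = 165.439.
Gain = 165.439 / 128.158 = 1.2909 → 1.291.

1.291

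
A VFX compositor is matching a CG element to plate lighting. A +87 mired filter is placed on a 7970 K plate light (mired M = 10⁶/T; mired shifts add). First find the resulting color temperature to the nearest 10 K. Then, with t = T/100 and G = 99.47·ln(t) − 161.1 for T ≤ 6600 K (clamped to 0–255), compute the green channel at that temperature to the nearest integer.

222

M_in = 10⁶/7970 = 125.47; M_out = 125.47 + (+87) = 212.47.
T_out = 10⁶/212.47 = 4706.5 K → 4710 K; t = 47.1.
G = 99.47·ln 47.1 − 161.1 = 99.47·3.8523 − 161.1 = 222.086.
Rounded: 222.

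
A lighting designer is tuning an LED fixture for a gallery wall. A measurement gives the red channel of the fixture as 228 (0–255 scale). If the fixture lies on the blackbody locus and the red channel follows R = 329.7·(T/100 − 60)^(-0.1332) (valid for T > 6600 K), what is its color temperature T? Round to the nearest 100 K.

(t − 60)^(-0.1332) = 228/329.7 = 0.69154.
t − 60 = 0.69154^(1/-0.1332) = 0.69154^(-7.508) = 15.943, so t = 75.943.
T = 100·t = 7594 K → 7600 K to the nearest 100 K.

7600 K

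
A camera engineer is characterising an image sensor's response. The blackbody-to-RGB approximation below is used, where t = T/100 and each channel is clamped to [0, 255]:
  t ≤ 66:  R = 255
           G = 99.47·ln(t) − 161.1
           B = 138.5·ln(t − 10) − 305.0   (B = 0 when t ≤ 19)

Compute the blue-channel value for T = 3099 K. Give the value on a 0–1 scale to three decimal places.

0.457

t = 3099/100 = 30.99; the t ≤ 66 branch applies.
B = 138.5·ln(30.99 − 10) − 305.0 = 138.5·ln 20.99 − 305.0 = 138.5·3.0440 − 305.0 = 116.600.
On a 0–1 scale: 116.600/255 = 0.4573 → 0.457.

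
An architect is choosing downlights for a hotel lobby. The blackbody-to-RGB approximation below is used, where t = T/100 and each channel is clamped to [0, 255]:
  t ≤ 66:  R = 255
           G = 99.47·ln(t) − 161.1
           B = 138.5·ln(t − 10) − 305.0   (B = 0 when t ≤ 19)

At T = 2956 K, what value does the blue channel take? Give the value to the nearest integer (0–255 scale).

t = 2956/100 = 29.56; the t ≤ 66 branch applies.
B = 138.5·ln(29.56 − 10) − 305.0 = 138.5·ln 19.56 − 305.0 = 138.5·2.9735 − 305.0 = 106.828.
Rounded: 107.

107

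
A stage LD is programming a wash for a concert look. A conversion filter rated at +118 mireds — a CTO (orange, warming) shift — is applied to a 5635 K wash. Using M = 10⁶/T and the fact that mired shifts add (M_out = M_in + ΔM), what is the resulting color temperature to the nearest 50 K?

M_in = 10⁶/5635 = 177.46 mireds.
M_out = 177.46 + (+118) = 295.46 mireds.
T_out = 10⁶/295.46 = 3384.5 K → 3400 K.

3400 K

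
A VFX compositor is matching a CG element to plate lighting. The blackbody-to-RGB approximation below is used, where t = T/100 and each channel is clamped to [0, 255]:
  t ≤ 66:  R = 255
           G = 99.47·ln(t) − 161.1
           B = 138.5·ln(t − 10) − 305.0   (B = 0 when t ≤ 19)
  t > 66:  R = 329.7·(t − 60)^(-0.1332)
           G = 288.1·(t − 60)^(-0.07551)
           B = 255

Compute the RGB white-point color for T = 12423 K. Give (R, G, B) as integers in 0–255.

t = 12423/100 = 124.23; the t > 66 branch applies.
R = 329.7·(124.23 − 60)^(-0.1332) = 329.7·64.23^(-0.1332) = 329.7·0.57439 = 189.377.
G = 288.1·(124.23 − 60)^(-0.07551) = 288.1·64.23^(-0.07551) = 288.1·0.73029 = 210.398.
B = 255 by definition for t > 66.
Rounded: (189, 210, 255).

(189, 210, 255)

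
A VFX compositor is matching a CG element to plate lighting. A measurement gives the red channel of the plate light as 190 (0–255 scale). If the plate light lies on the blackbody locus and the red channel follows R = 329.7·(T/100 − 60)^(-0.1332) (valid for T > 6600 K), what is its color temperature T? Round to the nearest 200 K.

(t − 60)^(-0.1332) = 190/329.7 = 0.57628.
t − 60 = 0.57628^(1/-0.1332) = 0.57628^(-7.508) = 62.667, so t = 122.667.
T = 100·t = 12267 K → 12200 K to the nearest 200 K.

12200 K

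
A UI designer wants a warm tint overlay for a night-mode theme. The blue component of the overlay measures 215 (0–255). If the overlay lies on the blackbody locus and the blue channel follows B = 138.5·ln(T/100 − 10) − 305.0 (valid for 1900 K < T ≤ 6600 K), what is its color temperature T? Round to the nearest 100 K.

ln(t − 10) = (215 + 305.0) / 138.5 = 3.7545.
t − 10 = e^3.7545 = 42.713, so t = 52.713.
T = 100·t = 5271 K → 5300 K to the nearest 100 K.

5300 K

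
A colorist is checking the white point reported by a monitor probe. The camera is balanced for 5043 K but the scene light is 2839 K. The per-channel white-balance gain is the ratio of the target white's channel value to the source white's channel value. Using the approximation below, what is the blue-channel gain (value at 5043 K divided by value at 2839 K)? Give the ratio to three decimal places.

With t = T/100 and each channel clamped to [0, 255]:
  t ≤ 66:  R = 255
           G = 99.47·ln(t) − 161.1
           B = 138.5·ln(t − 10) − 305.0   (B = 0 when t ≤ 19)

2.110

At 2839 K (t = 28.39):
  B = 138.5·ln(28.39 − 10) − 305.0 = 138.5·ln 18.39 − 305.0 = 138.5·2.9118 − 305.0 = 98.285.
At 5043 K (t = 50.43):
  B = 138.5·ln(50.43 − 10) − 305.0 = 138.5·ln 40.43 − 305.0 = 138.5·3.6996 − 305.0 = 207.391.
Gain = 207.391 / 98.285 = 2.1101 → 2.110.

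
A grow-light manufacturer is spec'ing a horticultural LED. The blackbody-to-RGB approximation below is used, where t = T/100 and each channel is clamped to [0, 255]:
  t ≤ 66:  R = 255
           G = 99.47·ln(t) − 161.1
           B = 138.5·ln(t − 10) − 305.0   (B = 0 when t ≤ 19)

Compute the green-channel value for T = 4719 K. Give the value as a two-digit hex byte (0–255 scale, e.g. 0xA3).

t = 4719/100 = 47.19; the t ≤ 66 branch applies.
G = 99.47·ln 47.19 − 161.1 = 99.47·3.8542 − 161.1 = 222.275.
Rounded: 222; in hex, 0xDE.

0xDE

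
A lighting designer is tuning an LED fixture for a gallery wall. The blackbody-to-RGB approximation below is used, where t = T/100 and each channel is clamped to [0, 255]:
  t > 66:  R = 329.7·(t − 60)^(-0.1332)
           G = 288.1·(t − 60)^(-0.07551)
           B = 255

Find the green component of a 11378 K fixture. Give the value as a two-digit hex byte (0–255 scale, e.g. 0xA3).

0xD5

t = 11378/100 = 113.78; the t > 66 branch applies.
G = 288.1·(113.78 − 60)^(-0.07551) = 288.1·53.78^(-0.07551) = 288.1·0.74015 = 213.238.
Rounded: 213; in hex, 0xD5.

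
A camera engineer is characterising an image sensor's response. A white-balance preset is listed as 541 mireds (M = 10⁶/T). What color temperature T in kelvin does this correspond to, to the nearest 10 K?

T = 10⁶ / 541 = 1848.43 K → 1850 K.

1850 K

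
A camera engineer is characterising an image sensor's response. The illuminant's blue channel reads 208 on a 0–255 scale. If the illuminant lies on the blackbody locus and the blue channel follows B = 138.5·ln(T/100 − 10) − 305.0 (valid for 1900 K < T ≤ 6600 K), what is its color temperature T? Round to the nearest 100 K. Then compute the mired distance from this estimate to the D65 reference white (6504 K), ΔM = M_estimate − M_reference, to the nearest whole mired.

ln(t − 10) = (208 + 305.0) / 138.5 = 3.7040.
t − 10 = e^3.7040 = 40.608, so t = 50.608.
T = 100·t = 5061 K → 5100 K to the nearest 100 K.
M_estimate = 10⁶/5100 = 196.08; M_reference = 10⁶/6504 = 153.75.
ΔM = 196.08 − 153.75 = 42.33 → +42 mireds.

+42 mireds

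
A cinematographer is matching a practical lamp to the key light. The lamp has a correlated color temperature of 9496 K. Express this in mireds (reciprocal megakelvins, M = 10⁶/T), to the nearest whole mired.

105 mireds

M = 10⁶ / 9496 = 105.307 → 105 mireds.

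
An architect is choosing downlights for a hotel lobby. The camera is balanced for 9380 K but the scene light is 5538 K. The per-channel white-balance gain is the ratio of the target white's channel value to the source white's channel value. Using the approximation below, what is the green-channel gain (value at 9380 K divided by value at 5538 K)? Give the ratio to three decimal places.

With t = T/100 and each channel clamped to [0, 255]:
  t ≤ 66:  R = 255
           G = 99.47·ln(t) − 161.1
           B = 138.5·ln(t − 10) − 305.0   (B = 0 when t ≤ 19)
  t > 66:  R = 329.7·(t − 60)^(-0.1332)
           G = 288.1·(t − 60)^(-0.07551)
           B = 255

At 5538 K (t = 55.38):
  G = 99.47·ln 55.38 − 161.1 = 99.47·4.0142 − 161.1 = 238.194.
At 9380 K (t = 93.8):
  G = 288.1·(93.8 − 60)^(-0.07551) = 288.1·33.8^(-0.07551) = 288.1·0.76657 = 220.849.
Gain = 220.849 / 238.194 = 0.9272 → 0.927.

0.927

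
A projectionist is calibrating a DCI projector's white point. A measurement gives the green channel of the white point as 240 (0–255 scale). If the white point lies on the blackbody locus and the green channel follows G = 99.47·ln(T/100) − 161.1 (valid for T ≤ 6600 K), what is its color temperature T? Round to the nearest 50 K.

ln t = (240 + 161.1) / 99.47 = 4.0324.
t = e^4.0324 = 56.394.
T = 100·t = 5639 K → 5650 K to the nearest 50 K.

5650 K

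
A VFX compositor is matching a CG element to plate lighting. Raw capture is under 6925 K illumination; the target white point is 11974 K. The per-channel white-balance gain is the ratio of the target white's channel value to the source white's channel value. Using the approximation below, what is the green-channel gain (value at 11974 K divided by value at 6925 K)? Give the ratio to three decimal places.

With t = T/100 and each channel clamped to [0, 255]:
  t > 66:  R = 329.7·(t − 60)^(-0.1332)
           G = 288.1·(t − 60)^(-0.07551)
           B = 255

0.869

At 6925 K (t = 69.25):
  G = 288.1·(69.25 − 60)^(-0.07551) = 288.1·9.25^(-0.07551) = 288.1·0.84537 = 243.551.
At 11974 K (t = 119.74):
  G = 288.1·(119.74 − 60)^(-0.07551) = 288.1·59.74^(-0.07551) = 288.1·0.73430 = 211.552.
Gain = 211.552 / 243.551 = 0.8686 → 0.869.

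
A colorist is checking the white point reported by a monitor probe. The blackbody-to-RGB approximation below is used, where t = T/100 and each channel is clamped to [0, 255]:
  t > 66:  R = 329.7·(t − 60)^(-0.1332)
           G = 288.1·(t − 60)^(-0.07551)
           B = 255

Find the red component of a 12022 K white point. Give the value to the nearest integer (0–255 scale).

t = 12022/100 = 120.22; the t > 66 branch applies.
R = 329.7·(120.22 − 60)^(-0.1332) = 329.7·60.22^(-0.1332) = 329.7·0.57935 = 191.011.
Rounded: 191.

191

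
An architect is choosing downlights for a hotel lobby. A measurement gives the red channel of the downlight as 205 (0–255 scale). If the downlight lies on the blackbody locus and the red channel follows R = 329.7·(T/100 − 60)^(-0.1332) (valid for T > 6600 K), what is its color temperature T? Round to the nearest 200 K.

(t − 60)^(-0.1332) = 205/329.7 = 0.62178.
t − 60 = 0.62178^(1/-0.1332) = 0.62178^(-7.508) = 35.423, so t = 95.423.
T = 100·t = 9542 K → 9600 K to the nearest 200 K.

9600 K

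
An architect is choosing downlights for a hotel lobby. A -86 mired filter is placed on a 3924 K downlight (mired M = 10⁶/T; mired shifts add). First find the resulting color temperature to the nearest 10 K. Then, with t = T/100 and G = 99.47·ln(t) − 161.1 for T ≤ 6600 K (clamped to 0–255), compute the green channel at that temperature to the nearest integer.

M_in = 10⁶/3924 = 254.84; M_out = 254.84 + (-86) = 168.84.
T_out = 10⁶/168.84 = 5922.7 K → 5920 K; t = 59.2.
G = 99.47·ln 59.2 − 161.1 = 99.47·4.0809 − 161.1 = 244.829.
Rounded: 245.

245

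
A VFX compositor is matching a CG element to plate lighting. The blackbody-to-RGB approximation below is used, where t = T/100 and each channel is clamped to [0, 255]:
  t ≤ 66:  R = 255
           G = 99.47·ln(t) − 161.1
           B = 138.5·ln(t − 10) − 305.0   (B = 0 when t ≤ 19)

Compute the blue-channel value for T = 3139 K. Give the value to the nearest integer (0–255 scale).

119

t = 3139/100 = 31.39; the t ≤ 66 branch applies.
B = 138.5·ln(31.39 − 10) − 305.0 = 138.5·ln 21.39 − 305.0 = 138.5·3.0629 − 305.0 = 119.215.
Rounded: 119.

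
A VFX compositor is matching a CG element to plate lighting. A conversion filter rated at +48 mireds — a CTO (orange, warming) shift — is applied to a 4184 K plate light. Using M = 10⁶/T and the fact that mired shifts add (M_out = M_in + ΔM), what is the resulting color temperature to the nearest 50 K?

3500 K

M_in = 10⁶/4184 = 239.01 mireds.
M_out = 239.01 + (+48) = 287.01 mireds.
T_out = 10⁶/287.01 = 3484.3 K → 3500 K.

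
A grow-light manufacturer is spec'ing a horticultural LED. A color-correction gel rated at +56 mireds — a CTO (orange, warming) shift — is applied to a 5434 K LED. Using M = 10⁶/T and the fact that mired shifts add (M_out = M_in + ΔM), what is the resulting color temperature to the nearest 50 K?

M_in = 10⁶/5434 = 184.03 mireds.
M_out = 184.03 + (+56) = 240.03 mireds.
T_out = 10⁶/240.03 = 4166.2 K → 4150 K.

4150 K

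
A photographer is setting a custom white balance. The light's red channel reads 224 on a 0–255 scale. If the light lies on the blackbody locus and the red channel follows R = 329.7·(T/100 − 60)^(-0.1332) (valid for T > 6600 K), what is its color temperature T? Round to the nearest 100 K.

7800 K

(t − 60)^(-0.1332) = 224/329.7 = 0.67941.
t − 60 = 0.67941^(1/-0.1332) = 0.67941^(-7.508) = 18.209, so t = 78.209.
T = 100·t = 7821 K → 7800 K to the nearest 100 K.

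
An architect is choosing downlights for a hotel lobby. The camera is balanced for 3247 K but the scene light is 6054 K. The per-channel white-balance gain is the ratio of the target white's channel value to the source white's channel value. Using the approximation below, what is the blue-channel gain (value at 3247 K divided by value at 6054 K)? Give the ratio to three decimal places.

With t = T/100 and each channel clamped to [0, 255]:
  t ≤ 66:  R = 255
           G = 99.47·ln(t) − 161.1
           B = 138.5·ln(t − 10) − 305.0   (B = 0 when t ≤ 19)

0.529

At 6054 K (t = 60.54):
  B = 138.5·ln(60.54 − 10) − 305.0 = 138.5·ln 50.54 − 305.0 = 138.5·3.9228 − 305.0 = 238.303.
At 3247 K (t = 32.47):
  B = 138.5·ln(32.47 − 10) − 305.0 = 138.5·ln 22.47 − 305.0 = 138.5·3.1122 − 305.0 = 126.037.
Gain = 126.037 / 238.303 = 0.5289 → 0.529.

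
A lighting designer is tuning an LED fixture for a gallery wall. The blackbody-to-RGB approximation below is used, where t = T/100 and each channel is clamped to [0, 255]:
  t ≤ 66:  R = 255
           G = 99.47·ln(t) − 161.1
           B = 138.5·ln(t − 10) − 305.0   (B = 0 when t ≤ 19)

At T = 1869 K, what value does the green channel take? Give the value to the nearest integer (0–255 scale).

130

t = 1869/100 = 18.69; the t ≤ 66 branch applies.
G = 99.47·ln 18.69 − 161.1 = 99.47·2.9280 − 161.1 = 130.147.
Rounded: 130.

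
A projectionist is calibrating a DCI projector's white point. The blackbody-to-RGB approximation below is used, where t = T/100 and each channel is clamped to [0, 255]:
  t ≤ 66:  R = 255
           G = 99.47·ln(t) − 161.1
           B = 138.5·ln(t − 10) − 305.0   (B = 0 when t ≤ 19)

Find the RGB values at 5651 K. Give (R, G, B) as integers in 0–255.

(255, 240, 227)

t = 5651/100 = 56.51; the t ≤ 66 branch applies.
R = 255 by definition for t ≤ 66.
G = 99.47·ln 56.51 − 161.1 = 99.47·4.0344 − 161.1 = 240.204.
B = 138.5·ln(56.51 − 10) − 305.0 = 138.5·ln 46.51 − 305.0 = 138.5·3.8397 − 305.0 = 226.794.
Rounded: (255, 240, 227).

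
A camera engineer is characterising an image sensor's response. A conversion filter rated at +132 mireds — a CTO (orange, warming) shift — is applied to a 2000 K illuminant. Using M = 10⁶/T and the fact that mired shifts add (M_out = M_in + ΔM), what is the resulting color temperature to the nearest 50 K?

M_in = 10⁶/2000 = 500.00 mireds.
M_out = 500.00 + (+132) = 632.00 mireds.
T_out = 10⁶/632.00 = 1582.3 K → 1600 K.

1600 K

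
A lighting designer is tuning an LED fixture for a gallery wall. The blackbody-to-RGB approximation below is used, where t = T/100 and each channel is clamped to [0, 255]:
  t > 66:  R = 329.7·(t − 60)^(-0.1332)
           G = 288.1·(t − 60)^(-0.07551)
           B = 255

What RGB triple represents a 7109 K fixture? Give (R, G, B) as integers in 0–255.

(239, 240, 255)

t = 7109/100 = 71.09; the t > 66 branch applies.
R = 329.7·(71.09 − 60)^(-0.1332) = 329.7·11.09^(-0.1332) = 329.7·0.72580 = 239.295.
G = 288.1·(71.09 − 60)^(-0.07551) = 288.1·11.09^(-0.07551) = 288.1·0.83387 = 240.237.
B = 255 by definition for t > 66.
Rounded: (239, 240, 255).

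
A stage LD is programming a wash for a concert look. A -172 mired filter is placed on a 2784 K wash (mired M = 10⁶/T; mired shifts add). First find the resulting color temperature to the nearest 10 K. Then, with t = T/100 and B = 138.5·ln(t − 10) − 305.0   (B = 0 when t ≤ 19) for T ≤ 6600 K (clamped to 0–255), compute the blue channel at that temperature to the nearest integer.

217

M_in = 10⁶/2784 = 359.20; M_out = 359.20 + (-172) = 187.20.
T_out = 10⁶/187.20 = 5342.0 K → 5340 K; t = 53.4.
B = 138.5·ln(53.4 − 10) − 305.0 = 138.5·ln 43.4 − 305.0 = 138.5·3.7705 − 305.0 = 217.209.
Rounded: 217.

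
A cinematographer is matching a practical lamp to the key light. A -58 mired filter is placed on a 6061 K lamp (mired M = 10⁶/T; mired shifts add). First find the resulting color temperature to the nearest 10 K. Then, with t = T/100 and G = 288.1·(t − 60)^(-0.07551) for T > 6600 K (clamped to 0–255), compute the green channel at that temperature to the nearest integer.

221

M_in = 10⁶/6061 = 164.99; M_out = 164.99 + (-58) = 106.99.
T_out = 10⁶/106.99 = 9346.7 K → 9350 K; t = 93.5.
G = 288.1·(93.5 − 60)^(-0.07551) = 288.1·33.5^(-0.07551) = 288.1·0.76709 = 220.997.
Rounded: 221.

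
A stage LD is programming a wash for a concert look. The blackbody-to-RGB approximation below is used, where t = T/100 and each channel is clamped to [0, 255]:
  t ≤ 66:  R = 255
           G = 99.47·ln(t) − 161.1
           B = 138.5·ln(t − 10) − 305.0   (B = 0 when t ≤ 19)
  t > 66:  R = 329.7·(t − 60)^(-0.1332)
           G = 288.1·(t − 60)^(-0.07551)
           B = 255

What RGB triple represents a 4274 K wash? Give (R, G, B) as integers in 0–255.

(255, 212, 178)

t = 4274/100 = 42.74; the t ≤ 66 branch applies.
R = 255 by definition for t ≤ 66.
G = 99.47·ln 42.74 − 161.1 = 99.47·3.7551 − 161.1 = 212.423.
B = 138.5·ln(42.74 − 10) − 305.0 = 138.5·ln 32.74 − 305.0 = 138.5·3.4886 − 305.0 = 178.171.
Rounded: (255, 212, 178).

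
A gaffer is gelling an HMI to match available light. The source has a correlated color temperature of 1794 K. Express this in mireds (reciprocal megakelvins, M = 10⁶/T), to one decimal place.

557.4 mireds

M = 10⁶ / 1794 = 557.414 → 557.4 mireds.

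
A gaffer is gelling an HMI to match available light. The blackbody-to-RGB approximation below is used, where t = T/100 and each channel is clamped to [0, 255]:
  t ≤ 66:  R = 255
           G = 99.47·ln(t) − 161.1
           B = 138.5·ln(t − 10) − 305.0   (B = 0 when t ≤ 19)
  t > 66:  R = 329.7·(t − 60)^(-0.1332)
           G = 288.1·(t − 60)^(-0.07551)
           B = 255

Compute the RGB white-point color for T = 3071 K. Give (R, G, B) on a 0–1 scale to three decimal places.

t = 3071/100 = 30.71; the t ≤ 66 branch applies.
R = 255 by definition for t ≤ 66.
G = 99.47·ln 30.71 − 161.1 = 99.47·3.4246 − 161.1 = 179.544.
B = 138.5·ln(30.71 − 10) − 305.0 = 138.5·ln 20.71 − 305.0 = 138.5·3.0306 − 305.0 = 114.740.
Dividing each by 255: (1.0000, 0.7041, 0.4500) → (1.000, 0.704, 0.450).

(1.000, 0.704, 0.450)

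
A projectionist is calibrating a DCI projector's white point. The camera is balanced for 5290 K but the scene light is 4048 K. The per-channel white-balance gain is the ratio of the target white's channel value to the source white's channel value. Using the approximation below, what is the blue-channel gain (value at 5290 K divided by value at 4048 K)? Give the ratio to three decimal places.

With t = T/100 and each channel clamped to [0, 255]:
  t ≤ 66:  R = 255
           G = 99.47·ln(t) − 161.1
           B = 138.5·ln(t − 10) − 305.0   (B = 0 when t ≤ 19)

1.281

At 4048 K (t = 40.48):
  B = 138.5·ln(40.48 − 10) − 305.0 = 138.5·ln 30.48 − 305.0 = 138.5·3.4171 − 305.0 = 168.264.
At 5290 K (t = 52.9):
  B = 138.5·ln(52.9 − 10) − 305.0 = 138.5·ln 42.9 − 305.0 = 138.5·3.7589 − 305.0 = 215.604.
Gain = 215.604 / 168.264 = 1.2813 → 1.281.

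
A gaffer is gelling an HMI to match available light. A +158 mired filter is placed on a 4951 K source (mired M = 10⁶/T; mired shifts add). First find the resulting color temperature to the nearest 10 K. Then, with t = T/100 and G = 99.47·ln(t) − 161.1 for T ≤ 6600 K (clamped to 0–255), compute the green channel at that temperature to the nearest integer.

M_in = 10⁶/4951 = 201.98; M_out = 201.98 + (+158) = 359.98.
T_out = 10⁶/359.98 = 2777.9 K → 2780 K; t = 27.8.
G = 99.47·ln 27.8 − 161.1 = 99.47·3.3250 − 161.1 = 169.641.
Rounded: 170.

170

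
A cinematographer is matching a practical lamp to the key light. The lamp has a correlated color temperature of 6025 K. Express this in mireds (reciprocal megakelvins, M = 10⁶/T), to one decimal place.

M = 10⁶ / 6025 = 165.975 → 166.0 mireds.

166.0 mireds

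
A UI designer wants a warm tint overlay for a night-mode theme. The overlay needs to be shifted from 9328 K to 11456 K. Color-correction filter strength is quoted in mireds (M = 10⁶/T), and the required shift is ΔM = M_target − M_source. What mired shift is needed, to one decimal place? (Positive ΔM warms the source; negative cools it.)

M_source = 10⁶/9328 = 107.204; M_target = 10⁶/11456 = 87.291.
ΔM = 87.291 − 107.204 = -19.914 → -19.9 mireds, a cooling shift.

-19.9 mireds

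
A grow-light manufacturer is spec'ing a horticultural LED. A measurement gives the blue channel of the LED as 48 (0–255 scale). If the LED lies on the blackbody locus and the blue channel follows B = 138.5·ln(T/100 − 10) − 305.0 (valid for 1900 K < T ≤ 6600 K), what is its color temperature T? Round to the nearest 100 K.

2300 K

ln(t − 10) = (48 + 305.0) / 138.5 = 2.5487.
t − 10 = e^2.5487 = 12.791, so t = 22.791.
T = 100·t = 2279 K → 2300 K to the nearest 100 K.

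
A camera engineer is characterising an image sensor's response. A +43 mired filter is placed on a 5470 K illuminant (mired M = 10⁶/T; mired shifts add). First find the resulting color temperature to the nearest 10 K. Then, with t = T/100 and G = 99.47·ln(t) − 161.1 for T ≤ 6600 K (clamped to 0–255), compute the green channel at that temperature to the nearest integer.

216

M_in = 10⁶/5470 = 182.82; M_out = 182.82 + (+43) = 225.82.
T_out = 10⁶/225.82 = 4428.4 K → 4430 K; t = 44.3.
G = 99.47·ln 44.3 − 161.1 = 99.47·3.7910 − 161.1 = 215.989.
Rounded: 216.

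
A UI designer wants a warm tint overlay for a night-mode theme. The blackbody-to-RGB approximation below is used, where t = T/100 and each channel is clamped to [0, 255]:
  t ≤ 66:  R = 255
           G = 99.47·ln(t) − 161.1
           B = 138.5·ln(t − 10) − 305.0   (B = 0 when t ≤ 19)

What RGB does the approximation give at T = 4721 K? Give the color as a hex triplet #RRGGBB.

t = 4721/100 = 47.21; the t ≤ 66 branch applies.
R = 255 by definition for t ≤ 66.
G = 99.47·ln 47.21 − 161.1 = 99.47·3.8546 − 161.1 = 222.318.
B = 138.5·ln(47.21 − 10) − 305.0 = 138.5·ln 37.21 − 305.0 = 138.5·3.6166 − 305.0 = 195.896.
Rounded: (255, 222, 196).
In hex: #FFDEC4.

#FFDEC4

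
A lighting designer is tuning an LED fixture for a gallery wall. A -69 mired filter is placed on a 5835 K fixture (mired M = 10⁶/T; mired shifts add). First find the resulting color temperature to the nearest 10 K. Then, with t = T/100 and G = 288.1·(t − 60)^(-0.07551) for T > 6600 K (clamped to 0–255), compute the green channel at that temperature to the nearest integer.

M_in = 10⁶/5835 = 171.38; M_out = 171.38 + (-69) = 102.38.
T_out = 10⁶/102.38 = 9767.6 K → 9770 K; t = 97.7.
G = 288.1·(97.7 − 60)^(-0.07551) = 288.1·37.7^(-0.07551) = 288.1·0.76027 = 219.035.
Rounded: 219.

219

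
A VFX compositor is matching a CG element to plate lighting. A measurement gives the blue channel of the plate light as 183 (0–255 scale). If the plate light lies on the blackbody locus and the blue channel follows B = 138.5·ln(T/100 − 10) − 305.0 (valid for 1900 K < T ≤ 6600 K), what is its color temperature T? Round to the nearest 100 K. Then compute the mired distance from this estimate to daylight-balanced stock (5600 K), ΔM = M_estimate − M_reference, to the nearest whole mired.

ln(t − 10) = (183 + 305.0) / 138.5 = 3.5235.
t − 10 = e^3.5235 = 33.902, so t = 43.902.
T = 100·t = 4390 K → 4400 K to the nearest 100 K.
M_estimate = 10⁶/4400 = 227.27; M_reference = 10⁶/5600 = 178.57.
ΔM = 227.27 − 178.57 = 48.70 → +49 mireds.

+49 mireds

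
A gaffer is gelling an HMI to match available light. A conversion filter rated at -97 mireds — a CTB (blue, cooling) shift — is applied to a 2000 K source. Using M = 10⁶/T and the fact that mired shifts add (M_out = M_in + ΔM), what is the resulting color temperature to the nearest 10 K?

2480 K

M_in = 10⁶/2000 = 500.00 mireds.
M_out = 500.00 + (-97) = 403.00 mireds.
T_out = 10⁶/403.00 = 2481.4 K → 2480 K.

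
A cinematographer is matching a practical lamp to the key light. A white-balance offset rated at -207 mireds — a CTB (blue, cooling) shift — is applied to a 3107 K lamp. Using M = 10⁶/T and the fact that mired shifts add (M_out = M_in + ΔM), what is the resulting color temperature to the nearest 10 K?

M_in = 10⁶/3107 = 321.85 mireds.
M_out = 321.85 + (-207) = 114.85 mireds.
T_out = 10⁶/114.85 = 8706.7 K → 8710 K.

8710 K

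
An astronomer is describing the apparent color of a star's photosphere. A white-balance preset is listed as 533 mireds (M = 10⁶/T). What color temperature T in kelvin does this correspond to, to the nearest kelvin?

T = 10⁶ / 533 = 1876.17 K → 1876 K.

1876 K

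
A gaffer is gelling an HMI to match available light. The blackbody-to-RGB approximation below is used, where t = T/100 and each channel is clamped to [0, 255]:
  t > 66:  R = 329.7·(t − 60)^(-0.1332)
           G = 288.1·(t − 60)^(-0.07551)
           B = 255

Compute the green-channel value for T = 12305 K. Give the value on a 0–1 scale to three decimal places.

t = 12305/100 = 123.05; the t > 66 branch applies.
G = 288.1·(123.05 − 60)^(-0.07551) = 288.1·63.05^(-0.07551) = 288.1·0.73132 = 210.692.
On a 0–1 scale: 210.692/255 = 0.8262 → 0.826.

0.826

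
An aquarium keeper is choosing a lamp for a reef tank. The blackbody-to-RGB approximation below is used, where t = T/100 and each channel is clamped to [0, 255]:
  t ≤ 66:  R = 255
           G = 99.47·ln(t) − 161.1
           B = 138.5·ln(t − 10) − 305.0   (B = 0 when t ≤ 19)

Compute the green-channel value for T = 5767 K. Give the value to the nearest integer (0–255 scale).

t = 5767/100 = 57.67; the t ≤ 66 branch applies.
G = 99.47·ln 57.67 − 161.1 = 99.47·4.0547 − 161.1 = 242.225.
Rounded: 242.

242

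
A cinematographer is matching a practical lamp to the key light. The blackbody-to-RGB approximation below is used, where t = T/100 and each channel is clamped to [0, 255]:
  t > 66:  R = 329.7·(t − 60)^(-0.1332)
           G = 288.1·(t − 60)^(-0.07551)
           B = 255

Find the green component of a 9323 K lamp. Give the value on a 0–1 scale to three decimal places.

0.867

t = 9323/100 = 93.23; the t > 66 branch applies.
G = 288.1·(93.23 − 60)^(-0.07551) = 288.1·33.23^(-0.07551) = 288.1·0.76755 = 221.132.
On a 0–1 scale: 221.132/255 = 0.8672 → 0.867.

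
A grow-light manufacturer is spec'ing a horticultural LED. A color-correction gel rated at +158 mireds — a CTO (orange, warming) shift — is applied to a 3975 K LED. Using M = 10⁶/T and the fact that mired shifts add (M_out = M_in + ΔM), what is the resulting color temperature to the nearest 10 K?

2440 K

M_in = 10⁶/3975 = 251.57 mireds.
M_out = 251.57 + (+158) = 409.57 mireds.
T_out = 10⁶/409.57 = 2441.6 K → 2440 K.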